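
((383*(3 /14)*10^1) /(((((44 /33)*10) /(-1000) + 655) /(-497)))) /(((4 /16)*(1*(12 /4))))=-10197375 /12281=-830.34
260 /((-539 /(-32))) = 8320 /539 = 15.44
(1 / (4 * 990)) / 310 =1 / 1227600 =0.00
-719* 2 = -1438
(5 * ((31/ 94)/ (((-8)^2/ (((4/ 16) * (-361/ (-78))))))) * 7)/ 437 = 20615/ 43170816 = 0.00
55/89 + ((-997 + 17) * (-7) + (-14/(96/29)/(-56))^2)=90035971169/13123584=6860.62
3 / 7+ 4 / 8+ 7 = 111 / 14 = 7.93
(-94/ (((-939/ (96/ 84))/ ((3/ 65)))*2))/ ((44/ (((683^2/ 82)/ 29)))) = 21924983/ 1862645785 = 0.01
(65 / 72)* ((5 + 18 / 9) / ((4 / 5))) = 2275 / 288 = 7.90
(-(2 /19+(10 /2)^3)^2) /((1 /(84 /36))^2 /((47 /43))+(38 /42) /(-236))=-9212670937596 /96655945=-95314.06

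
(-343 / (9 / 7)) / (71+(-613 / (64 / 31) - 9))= 153664 / 135315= 1.14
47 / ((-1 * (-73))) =47 / 73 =0.64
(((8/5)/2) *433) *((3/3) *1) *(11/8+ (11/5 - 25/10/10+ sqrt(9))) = 109549/50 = 2190.98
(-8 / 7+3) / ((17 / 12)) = 156 / 119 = 1.31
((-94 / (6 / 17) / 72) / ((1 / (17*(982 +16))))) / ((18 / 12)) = -6777917 / 162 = -41838.99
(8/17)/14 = 4/119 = 0.03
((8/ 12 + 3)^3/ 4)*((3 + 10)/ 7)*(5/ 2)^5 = 2235.11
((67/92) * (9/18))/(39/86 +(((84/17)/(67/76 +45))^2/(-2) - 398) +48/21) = -70866834793447/76926534855398836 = -0.00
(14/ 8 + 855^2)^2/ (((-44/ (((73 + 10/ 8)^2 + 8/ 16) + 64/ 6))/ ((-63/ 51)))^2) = 29458352095762416432041569/ 2291728384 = 12854207462555220.69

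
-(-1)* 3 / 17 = 3 / 17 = 0.18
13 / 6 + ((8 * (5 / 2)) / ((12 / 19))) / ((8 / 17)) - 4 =65.46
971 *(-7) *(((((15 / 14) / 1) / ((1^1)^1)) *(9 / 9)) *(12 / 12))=-14565 / 2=-7282.50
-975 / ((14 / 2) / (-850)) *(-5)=-4143750 / 7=-591964.29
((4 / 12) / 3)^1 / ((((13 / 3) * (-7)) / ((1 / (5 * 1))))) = -1 / 1365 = -0.00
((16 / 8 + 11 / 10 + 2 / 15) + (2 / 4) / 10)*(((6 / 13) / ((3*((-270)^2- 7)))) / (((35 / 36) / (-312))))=-28368 / 12756275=-0.00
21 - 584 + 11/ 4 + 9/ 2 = -2223/ 4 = -555.75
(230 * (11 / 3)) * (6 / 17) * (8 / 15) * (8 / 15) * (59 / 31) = 3821312 / 23715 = 161.13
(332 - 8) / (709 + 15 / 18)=1944 / 4259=0.46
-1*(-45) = 45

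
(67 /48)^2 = 4489 /2304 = 1.95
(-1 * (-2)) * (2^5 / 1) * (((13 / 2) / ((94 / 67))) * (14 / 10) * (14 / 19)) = 1365728 / 4465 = 305.87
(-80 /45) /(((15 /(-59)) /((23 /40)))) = 2714 /675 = 4.02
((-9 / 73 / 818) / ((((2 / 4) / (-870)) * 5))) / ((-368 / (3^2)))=-7047 / 5493688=-0.00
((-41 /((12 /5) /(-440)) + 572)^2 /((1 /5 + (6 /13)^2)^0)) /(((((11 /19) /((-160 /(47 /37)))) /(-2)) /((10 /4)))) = 30105719670400 /423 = 71171914114.42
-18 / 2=-9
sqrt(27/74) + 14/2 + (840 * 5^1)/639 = 3 * sqrt(222)/74 + 2891/213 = 14.18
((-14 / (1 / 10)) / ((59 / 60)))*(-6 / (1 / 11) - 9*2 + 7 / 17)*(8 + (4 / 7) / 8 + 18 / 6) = 132153000 / 1003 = 131757.73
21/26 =0.81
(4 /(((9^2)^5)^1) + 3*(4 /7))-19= -421900912493 /24407490807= -17.29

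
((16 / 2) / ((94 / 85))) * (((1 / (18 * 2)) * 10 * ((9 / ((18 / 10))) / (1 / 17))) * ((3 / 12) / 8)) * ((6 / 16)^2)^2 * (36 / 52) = 2926125 / 40042496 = 0.07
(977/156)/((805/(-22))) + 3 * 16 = 47.83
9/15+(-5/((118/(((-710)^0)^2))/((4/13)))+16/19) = 104129/72865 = 1.43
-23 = -23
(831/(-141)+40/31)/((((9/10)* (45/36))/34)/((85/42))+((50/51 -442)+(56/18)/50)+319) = 3488981400/92422940239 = 0.04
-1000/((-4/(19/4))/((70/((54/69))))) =1911875/18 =106215.28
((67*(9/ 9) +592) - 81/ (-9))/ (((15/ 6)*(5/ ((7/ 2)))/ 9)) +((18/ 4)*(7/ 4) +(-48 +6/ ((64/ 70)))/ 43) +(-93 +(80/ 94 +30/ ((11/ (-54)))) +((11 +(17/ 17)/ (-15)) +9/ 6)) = 39036293437/ 26677200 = 1463.28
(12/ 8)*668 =1002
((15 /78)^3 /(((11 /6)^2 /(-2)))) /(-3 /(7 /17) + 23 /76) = 119700 /197516891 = 0.00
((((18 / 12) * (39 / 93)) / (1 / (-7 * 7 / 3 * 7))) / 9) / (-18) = 4459 / 10044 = 0.44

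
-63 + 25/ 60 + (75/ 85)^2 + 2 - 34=-325315/ 3468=-93.80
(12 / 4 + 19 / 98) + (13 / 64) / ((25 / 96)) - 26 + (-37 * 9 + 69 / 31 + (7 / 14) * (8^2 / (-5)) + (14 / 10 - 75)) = -16435592 / 37975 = -432.80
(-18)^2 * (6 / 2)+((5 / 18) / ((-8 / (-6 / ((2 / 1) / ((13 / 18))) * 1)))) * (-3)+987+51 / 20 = 2824307 / 1440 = 1961.32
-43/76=-0.57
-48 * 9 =-432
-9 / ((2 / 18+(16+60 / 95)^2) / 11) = -321651 / 899065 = -0.36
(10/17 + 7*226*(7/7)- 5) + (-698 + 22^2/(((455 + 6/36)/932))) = 86847619/46427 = 1870.63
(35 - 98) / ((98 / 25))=-225 / 14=-16.07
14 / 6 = 7 / 3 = 2.33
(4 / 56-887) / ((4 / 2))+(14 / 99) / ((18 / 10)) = -443.39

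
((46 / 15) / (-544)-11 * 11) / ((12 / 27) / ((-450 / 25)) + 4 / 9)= -13329981 / 46240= -288.28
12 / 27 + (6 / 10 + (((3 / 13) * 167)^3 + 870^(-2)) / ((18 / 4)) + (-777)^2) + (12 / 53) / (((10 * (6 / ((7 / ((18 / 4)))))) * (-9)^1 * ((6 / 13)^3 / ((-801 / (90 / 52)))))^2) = 8662587212566557385773493 / 14051437082690670000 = 616491.19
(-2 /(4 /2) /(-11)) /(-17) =-1 /187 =-0.01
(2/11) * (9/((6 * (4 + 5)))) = 1/33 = 0.03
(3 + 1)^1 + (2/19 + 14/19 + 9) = 263/19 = 13.84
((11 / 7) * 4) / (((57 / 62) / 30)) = 27280 / 133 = 205.11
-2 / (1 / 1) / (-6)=1 / 3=0.33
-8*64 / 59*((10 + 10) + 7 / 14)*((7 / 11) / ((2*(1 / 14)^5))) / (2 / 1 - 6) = 4939375616 / 649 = 7610748.25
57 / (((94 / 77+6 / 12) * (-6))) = -1463 / 265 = -5.52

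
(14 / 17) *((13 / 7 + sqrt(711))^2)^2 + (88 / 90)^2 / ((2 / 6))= 10922496 *sqrt(79) / 833 + 1686311446616 / 3935925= 544985.09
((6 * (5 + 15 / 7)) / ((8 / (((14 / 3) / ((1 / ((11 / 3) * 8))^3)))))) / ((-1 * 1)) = -17036800 / 27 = -630992.59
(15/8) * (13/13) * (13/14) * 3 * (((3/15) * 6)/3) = 117/56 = 2.09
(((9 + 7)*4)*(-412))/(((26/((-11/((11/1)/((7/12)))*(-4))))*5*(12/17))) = -392224/585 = -670.47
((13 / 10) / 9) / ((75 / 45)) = 13 / 150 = 0.09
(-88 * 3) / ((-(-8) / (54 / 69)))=-594 / 23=-25.83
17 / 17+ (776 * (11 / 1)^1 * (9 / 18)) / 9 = 4277 / 9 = 475.22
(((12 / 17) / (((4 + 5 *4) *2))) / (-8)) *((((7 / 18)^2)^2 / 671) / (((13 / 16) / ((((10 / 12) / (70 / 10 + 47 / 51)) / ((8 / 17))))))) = -204085 / 11838242617344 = -0.00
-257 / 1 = -257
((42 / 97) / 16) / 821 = 21 / 637096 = 0.00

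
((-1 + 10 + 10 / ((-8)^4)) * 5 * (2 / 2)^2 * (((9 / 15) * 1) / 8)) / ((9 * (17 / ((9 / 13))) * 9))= 18437 / 10862592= 0.00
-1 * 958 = -958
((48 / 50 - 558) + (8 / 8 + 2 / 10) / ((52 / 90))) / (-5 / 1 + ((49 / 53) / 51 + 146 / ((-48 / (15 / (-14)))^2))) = 12230931589632 / 108193160725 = 113.05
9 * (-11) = -99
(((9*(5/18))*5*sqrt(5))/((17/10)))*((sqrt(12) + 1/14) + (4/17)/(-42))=5875*sqrt(5)/12138 + 250*sqrt(15)/17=58.04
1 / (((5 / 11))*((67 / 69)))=759 / 335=2.27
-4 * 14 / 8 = -7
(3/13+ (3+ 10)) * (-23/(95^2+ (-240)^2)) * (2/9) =-7912/7795125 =-0.00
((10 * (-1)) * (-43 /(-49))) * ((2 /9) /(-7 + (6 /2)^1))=215 /441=0.49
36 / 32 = 9 / 8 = 1.12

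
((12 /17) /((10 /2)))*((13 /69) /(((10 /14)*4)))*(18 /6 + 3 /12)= 1183 /39100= 0.03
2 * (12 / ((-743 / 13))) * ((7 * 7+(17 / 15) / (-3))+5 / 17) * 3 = -3891784 / 63155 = -61.62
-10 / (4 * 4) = -5 / 8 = -0.62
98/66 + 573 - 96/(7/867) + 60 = -2600090/231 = -11255.80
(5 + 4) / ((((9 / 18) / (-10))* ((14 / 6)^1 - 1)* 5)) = -27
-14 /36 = -7 /18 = -0.39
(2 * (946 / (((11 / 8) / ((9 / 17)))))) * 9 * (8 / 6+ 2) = 371520 / 17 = 21854.12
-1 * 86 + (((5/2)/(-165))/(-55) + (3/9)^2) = -85.89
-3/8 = -0.38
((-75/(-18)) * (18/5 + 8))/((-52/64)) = -2320/39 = -59.49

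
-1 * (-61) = 61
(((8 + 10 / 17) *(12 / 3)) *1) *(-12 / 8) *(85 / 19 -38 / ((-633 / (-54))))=-4326564 / 68153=-63.48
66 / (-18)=-3.67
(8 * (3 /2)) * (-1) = -12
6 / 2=3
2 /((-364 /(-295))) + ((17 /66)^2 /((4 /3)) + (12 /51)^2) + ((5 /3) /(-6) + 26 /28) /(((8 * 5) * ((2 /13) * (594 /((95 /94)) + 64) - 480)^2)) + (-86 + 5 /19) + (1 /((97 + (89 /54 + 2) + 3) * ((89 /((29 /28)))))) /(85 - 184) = -1381591885527930790375995925 /16445399868231797086880256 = -84.01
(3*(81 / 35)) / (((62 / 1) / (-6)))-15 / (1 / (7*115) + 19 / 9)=-129068991 / 16604840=-7.77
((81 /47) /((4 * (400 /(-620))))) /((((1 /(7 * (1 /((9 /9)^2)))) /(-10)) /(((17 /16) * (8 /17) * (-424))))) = -931581 /94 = -9910.44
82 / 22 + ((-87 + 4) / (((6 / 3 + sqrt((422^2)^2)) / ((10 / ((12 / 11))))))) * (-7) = 44160661 / 11753676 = 3.76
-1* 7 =-7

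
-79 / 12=-6.58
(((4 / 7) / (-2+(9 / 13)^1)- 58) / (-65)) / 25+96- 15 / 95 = 352268001 / 3674125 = 95.88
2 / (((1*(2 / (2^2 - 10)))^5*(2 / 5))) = -1215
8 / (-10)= -4 / 5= -0.80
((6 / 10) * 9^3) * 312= 682344 / 5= 136468.80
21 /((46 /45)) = 945 /46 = 20.54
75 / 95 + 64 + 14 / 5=6421 / 95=67.59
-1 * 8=-8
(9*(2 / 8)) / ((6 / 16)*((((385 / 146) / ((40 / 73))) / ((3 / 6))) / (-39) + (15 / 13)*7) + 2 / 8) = 1872 / 2651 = 0.71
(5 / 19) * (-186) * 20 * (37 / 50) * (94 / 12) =-107818 / 19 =-5674.63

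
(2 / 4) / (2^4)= 1 / 32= 0.03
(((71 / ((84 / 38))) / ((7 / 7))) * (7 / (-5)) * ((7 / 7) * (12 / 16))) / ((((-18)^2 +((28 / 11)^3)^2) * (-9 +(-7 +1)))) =2389835789 / 633525640800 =0.00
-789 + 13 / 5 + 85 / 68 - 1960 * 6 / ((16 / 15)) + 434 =-227523 / 20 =-11376.15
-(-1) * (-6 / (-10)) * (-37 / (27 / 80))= -592 / 9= -65.78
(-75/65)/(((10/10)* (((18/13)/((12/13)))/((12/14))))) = -60/91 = -0.66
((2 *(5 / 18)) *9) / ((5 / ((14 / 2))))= 7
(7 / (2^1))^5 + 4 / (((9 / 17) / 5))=162143 / 288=563.00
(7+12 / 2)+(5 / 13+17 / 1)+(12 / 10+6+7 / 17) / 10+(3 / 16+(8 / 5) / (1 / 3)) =3194183 / 88400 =36.13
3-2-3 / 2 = -1 / 2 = -0.50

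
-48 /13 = -3.69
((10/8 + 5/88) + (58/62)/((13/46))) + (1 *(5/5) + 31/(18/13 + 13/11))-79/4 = -26733259/13015288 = -2.05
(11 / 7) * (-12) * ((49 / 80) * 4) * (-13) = 3003 / 5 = 600.60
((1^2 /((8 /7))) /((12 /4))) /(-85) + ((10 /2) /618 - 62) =-13026461 /210120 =-62.00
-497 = -497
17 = 17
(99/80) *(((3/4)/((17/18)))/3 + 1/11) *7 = 8379/2720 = 3.08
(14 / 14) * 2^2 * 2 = 8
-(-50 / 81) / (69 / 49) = 2450 / 5589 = 0.44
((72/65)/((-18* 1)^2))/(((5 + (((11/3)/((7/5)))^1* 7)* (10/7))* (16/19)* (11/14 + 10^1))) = 931/77145900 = 0.00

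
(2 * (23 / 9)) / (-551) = -46 / 4959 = -0.01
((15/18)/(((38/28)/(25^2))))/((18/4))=43750/513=85.28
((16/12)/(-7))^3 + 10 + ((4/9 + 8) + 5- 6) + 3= 189272/9261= 20.44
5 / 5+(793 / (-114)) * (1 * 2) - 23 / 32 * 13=-40595 / 1824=-22.26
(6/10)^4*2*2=324/625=0.52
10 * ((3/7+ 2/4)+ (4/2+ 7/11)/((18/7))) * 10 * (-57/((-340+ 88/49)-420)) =14.69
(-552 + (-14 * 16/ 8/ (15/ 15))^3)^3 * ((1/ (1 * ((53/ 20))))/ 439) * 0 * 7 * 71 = 0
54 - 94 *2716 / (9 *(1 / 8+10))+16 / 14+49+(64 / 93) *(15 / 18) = -2696.97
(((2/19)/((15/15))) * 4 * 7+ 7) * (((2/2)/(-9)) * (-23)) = 483/19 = 25.42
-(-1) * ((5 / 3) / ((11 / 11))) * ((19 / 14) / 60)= 19 / 504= 0.04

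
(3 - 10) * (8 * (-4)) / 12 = 18.67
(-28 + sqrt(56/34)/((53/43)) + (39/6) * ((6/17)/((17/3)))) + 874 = 86 * sqrt(119)/901 + 244611/289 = 847.45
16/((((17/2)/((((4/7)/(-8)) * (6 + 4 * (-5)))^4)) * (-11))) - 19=-3585/187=-19.17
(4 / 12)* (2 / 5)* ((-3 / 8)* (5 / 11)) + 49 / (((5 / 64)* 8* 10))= 8599 / 1100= 7.82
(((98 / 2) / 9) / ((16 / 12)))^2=2401 / 144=16.67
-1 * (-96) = 96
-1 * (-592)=592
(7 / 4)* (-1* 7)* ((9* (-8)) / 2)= 441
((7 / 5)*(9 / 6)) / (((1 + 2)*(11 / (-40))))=-28 / 11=-2.55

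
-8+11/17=-7.35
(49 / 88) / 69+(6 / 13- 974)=-76846595 / 78936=-973.53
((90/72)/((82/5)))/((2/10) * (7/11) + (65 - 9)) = 0.00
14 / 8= 7 / 4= 1.75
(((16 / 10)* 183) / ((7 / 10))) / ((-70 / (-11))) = 65.73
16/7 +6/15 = 94/35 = 2.69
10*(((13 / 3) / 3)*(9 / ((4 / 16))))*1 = 520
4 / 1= 4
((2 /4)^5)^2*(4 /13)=1 /3328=0.00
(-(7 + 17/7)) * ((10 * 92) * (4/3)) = -80960/7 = -11565.71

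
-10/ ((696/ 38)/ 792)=-12540/ 29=-432.41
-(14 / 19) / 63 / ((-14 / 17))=17 / 1197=0.01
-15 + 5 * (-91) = -470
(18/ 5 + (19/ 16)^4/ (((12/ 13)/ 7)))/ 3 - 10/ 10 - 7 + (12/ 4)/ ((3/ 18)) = 191416631/ 11796480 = 16.23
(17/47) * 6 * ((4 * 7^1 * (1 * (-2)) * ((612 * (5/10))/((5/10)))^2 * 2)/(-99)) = 475421184/517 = 919576.76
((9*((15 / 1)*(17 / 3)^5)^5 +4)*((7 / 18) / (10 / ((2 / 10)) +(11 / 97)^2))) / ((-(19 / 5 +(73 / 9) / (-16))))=-47508854157437853235512116372791505596120 / 432254276069178249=-109909506481861861393460.80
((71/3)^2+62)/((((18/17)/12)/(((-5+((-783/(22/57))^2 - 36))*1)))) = 17235965361001/594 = 29016776702.02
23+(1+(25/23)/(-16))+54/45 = 46243/1840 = 25.13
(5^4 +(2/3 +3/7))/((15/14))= 584.36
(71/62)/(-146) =-71/9052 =-0.01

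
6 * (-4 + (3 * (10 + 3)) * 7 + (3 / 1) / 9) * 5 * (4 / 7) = 32320 / 7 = 4617.14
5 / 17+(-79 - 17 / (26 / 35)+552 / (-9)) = -216037 / 1326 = -162.92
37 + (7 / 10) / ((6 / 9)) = 761 / 20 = 38.05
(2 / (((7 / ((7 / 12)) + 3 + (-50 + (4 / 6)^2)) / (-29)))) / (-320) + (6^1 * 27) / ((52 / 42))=84638367 / 646880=130.84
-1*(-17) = 17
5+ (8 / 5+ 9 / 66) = 6.74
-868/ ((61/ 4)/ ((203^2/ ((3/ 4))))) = -3127380.28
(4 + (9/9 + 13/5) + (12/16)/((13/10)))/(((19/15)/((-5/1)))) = -15945/494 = -32.28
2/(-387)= -2/387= -0.01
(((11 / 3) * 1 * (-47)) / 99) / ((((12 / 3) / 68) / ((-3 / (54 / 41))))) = 32759 / 486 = 67.41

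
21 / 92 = 0.23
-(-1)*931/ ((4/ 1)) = 931/ 4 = 232.75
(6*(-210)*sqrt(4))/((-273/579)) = 69480/13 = 5344.62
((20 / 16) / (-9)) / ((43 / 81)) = -45 / 172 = -0.26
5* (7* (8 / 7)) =40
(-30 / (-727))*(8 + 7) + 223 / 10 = 166621 / 7270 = 22.92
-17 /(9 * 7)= -17 /63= -0.27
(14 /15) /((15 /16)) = 224 /225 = 1.00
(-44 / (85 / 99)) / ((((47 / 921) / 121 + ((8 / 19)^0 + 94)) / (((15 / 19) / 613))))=-728155494 / 1048101964529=-0.00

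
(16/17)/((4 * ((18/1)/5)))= 10/153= 0.07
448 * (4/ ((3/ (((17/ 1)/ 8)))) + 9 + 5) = 22624/ 3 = 7541.33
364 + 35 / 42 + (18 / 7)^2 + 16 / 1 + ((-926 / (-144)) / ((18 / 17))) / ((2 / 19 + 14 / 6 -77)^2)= 2904687690007 / 7497000000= 387.45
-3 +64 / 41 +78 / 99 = -0.65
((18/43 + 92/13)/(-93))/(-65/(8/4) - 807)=0.00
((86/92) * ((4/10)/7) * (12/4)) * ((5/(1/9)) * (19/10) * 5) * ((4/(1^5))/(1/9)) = 397062/161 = 2466.22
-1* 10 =-10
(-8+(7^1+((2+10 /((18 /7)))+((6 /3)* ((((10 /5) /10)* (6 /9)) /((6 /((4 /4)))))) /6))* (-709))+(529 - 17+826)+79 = -1044154 /135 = -7734.47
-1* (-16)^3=4096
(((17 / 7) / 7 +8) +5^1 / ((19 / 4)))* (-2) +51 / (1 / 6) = 287.20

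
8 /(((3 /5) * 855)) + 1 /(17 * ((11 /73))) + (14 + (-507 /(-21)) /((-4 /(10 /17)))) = 14579371 /1343034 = 10.86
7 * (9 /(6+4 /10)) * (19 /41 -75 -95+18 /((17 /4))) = -36292725 /22304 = -1627.18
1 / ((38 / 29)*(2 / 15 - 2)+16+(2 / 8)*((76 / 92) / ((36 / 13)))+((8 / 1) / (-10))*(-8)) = 96048 / 1923707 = 0.05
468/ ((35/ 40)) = 3744/ 7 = 534.86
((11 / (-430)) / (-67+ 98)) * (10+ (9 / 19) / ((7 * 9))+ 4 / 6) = -46849 / 5318670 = -0.01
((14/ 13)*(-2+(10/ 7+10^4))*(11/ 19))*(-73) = -5916504/ 13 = -455115.69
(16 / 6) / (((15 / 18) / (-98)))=-1568 / 5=-313.60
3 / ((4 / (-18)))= -27 / 2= -13.50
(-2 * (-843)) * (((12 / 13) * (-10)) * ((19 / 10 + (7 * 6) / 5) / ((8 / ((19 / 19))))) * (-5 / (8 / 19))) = 24746265 / 104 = 237944.86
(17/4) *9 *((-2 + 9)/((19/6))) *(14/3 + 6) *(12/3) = 68544/19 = 3607.58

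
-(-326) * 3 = 978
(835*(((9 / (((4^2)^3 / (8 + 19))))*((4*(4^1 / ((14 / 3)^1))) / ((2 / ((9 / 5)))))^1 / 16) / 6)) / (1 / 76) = 6939351 / 57344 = 121.01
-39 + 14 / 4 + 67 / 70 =-34.54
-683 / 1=-683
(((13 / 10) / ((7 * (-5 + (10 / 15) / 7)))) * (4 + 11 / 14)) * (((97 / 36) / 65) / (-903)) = 6499 / 781275600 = 0.00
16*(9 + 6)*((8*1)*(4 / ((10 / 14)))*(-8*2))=-172032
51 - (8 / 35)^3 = 2186113 / 42875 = 50.99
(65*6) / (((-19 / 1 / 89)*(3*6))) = -5785 / 57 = -101.49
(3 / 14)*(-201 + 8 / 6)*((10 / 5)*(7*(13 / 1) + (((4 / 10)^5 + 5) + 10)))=-28348274 / 3125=-9071.45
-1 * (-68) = 68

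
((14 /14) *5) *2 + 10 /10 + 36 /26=161 /13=12.38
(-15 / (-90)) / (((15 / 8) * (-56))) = -1 / 630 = -0.00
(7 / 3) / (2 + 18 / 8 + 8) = 4 / 21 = 0.19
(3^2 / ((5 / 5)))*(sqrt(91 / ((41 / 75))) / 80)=9*sqrt(11193) / 656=1.45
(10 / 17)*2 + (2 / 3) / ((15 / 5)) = 214 / 153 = 1.40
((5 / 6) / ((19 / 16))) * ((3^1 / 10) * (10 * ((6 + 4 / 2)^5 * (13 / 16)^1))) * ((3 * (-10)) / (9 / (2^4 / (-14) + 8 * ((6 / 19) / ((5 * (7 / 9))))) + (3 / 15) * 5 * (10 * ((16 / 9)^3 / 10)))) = 7639341465600 / 57371963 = 133154.61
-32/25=-1.28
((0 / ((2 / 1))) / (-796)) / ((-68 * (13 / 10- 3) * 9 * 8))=0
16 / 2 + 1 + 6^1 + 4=19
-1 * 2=-2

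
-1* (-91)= 91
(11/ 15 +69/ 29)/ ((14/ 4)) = 0.89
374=374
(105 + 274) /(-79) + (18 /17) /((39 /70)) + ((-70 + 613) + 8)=548.10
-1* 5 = -5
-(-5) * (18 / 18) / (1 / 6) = 30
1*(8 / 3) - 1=5 / 3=1.67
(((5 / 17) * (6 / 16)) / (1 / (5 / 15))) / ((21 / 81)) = 135 / 952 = 0.14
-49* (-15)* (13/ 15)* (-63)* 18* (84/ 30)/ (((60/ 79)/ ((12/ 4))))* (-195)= 7789547493/ 5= 1557909498.60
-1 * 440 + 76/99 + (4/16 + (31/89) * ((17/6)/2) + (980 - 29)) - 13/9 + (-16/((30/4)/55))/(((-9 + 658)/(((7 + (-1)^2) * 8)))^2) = 31279952729/61342182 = 509.93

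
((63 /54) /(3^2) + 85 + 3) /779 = 4759 /42066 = 0.11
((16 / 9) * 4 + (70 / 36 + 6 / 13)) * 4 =38.07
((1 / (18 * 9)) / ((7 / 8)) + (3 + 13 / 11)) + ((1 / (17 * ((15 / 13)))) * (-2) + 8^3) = 273600896 / 530145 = 516.09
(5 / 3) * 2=10 / 3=3.33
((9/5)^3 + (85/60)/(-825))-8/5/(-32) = 145537/24750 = 5.88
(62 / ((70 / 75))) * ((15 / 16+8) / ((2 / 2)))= 66495 / 112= 593.71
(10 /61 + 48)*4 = 11752 /61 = 192.66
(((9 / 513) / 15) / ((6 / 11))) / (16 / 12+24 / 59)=0.00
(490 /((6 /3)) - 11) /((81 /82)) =2132 /9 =236.89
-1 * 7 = -7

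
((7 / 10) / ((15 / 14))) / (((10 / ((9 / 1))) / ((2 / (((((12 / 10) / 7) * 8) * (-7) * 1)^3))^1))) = -49 / 36864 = -0.00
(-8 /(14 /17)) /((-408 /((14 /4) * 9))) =3 /4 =0.75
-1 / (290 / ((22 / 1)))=-0.08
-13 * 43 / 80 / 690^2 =-559 / 38088000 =-0.00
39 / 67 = 0.58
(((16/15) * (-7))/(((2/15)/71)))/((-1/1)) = 3976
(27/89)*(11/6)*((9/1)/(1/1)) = 891/178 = 5.01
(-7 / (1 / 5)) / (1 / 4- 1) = 140 / 3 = 46.67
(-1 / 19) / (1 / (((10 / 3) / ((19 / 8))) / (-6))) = 40 / 3249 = 0.01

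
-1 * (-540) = 540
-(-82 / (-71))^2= -6724 / 5041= -1.33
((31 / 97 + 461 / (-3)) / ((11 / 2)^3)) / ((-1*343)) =356992 / 132851103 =0.00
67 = 67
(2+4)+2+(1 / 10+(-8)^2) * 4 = 1322 / 5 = 264.40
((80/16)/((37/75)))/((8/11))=4125/296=13.94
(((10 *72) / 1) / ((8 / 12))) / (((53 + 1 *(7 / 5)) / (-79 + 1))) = -26325 / 17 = -1548.53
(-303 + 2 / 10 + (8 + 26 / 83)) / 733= -122212 / 304195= -0.40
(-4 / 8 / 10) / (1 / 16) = -4 / 5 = -0.80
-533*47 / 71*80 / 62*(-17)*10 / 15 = 34069360 / 6603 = 5159.68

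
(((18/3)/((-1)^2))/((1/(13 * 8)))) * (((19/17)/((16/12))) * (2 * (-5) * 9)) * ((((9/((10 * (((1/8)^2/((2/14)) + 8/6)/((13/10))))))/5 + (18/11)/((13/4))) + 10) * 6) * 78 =-304291131513408/1294975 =-234978382.99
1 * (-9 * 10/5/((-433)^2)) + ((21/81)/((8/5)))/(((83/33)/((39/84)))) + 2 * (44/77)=36789266989/31372159392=1.17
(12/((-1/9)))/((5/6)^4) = -139968/625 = -223.95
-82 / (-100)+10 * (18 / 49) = 4.49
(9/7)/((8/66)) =297/28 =10.61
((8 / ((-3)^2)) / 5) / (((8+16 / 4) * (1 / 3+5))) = 1 / 360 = 0.00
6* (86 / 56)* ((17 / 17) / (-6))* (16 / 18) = -1.37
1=1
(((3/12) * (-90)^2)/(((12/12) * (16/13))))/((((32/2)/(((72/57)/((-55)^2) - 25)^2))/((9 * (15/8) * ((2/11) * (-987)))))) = -57933898904892352797/297673784320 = -194622106.33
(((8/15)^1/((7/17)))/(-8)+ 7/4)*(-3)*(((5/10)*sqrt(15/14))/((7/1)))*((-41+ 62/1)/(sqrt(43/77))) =-2001*sqrt(14190)/24080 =-9.90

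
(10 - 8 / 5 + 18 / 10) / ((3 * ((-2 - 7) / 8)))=-136 / 45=-3.02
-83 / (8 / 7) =-581 / 8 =-72.62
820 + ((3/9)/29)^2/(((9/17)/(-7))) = 55859101/68121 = 820.00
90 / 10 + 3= 12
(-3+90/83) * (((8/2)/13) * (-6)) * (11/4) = 10494/1079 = 9.73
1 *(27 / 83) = 27 / 83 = 0.33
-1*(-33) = 33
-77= -77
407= 407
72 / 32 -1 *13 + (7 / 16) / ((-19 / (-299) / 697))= 1455553 / 304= 4788.00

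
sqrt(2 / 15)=sqrt(30) / 15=0.37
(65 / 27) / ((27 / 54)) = 130 / 27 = 4.81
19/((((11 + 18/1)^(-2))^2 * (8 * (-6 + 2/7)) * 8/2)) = -94068373/1280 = -73490.92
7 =7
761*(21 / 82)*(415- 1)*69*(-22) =-5021645706 / 41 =-122479163.56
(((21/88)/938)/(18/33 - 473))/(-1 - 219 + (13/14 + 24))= 21/7607451752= 0.00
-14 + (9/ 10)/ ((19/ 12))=-1276/ 95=-13.43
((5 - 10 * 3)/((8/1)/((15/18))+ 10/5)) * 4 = -250/29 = -8.62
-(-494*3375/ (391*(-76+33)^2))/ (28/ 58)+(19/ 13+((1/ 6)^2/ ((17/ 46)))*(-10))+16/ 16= 3840929914/ 592103421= 6.49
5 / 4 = 1.25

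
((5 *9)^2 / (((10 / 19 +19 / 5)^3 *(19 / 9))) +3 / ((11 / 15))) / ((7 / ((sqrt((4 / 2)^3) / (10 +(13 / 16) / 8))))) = 38465195520 *sqrt(2) / 85335492011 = 0.64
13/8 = 1.62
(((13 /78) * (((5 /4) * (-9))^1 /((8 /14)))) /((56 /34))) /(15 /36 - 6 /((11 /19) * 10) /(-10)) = -3.83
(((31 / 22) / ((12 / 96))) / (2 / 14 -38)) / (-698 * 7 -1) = 868 / 14245605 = 0.00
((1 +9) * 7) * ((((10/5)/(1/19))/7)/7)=380/7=54.29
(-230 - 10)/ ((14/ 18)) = -2160/ 7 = -308.57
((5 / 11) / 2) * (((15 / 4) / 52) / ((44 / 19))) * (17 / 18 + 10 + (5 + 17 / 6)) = 6175 / 46464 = 0.13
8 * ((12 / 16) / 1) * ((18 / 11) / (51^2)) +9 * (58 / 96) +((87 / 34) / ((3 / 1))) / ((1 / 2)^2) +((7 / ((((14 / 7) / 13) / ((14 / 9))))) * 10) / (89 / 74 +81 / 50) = 44326432457 / 170750448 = 259.60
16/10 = 8/5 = 1.60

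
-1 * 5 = -5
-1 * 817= -817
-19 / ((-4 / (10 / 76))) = 0.62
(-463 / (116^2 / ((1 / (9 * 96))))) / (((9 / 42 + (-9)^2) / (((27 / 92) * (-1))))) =3241 / 22520822784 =0.00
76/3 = 25.33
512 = 512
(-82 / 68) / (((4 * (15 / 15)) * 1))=-0.30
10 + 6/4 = 23/2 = 11.50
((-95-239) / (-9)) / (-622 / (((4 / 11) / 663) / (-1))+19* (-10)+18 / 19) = 12692 / 387784377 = 0.00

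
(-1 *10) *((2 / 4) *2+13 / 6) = -95 / 3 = -31.67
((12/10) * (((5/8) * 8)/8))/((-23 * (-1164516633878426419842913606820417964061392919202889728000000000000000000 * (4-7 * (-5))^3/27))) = 3/235376760106043061684329069864970160567944982400964883382272000000000000000000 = 0.00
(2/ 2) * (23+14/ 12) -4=20.17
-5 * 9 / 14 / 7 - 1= -143 / 98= -1.46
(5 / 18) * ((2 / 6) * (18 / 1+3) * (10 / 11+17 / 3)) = 7595 / 594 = 12.79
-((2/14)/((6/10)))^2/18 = -0.00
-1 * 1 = -1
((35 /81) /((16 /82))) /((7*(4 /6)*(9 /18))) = 0.95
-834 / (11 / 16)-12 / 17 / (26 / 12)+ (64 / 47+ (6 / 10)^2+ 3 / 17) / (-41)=-1213.46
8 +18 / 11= 9.64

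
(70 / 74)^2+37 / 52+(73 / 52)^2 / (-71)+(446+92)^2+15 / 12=76074179959119 / 262826096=289446.83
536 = 536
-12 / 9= -4 / 3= -1.33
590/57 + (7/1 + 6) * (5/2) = 4885/114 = 42.85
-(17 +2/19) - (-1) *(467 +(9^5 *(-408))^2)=11028057492041764/19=580424078528513.89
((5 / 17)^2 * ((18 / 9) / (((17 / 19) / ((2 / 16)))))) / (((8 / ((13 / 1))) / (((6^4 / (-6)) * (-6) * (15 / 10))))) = 1500525 / 19652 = 76.35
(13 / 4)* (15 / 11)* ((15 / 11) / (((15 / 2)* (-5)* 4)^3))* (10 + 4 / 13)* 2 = -67 / 1815000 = -0.00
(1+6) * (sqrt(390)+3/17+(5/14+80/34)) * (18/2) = 6183/34+63 * sqrt(390) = 1426.00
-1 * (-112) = 112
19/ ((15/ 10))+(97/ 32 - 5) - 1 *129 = -11357/ 96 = -118.30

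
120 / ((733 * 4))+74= 54272 / 733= 74.04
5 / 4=1.25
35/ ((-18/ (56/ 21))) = -140/ 27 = -5.19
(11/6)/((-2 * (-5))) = 11/60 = 0.18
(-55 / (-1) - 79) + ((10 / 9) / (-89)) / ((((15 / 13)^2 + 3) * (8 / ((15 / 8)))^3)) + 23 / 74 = -2494838055453 / 105315303424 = -23.69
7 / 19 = 0.37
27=27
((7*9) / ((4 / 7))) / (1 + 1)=441 / 8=55.12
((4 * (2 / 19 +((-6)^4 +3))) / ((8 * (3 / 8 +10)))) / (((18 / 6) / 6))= 197464 / 1577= 125.21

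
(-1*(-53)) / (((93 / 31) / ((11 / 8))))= 583 / 24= 24.29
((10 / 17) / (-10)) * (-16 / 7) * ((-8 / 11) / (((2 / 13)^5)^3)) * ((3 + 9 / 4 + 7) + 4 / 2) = -2917595901803173149 / 1340416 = -2176634643128.08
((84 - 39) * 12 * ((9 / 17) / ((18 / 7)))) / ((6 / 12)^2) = 7560 / 17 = 444.71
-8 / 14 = -4 / 7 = -0.57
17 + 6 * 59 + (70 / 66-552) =-5938 / 33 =-179.94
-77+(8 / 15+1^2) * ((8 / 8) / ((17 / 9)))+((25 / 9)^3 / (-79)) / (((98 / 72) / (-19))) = -1929618776 / 26651835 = -72.40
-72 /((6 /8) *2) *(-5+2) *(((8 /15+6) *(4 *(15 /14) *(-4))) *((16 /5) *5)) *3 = -774144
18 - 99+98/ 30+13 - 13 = -1166/ 15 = -77.73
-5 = -5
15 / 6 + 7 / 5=39 / 10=3.90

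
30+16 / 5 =166 / 5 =33.20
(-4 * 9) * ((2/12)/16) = -3/8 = -0.38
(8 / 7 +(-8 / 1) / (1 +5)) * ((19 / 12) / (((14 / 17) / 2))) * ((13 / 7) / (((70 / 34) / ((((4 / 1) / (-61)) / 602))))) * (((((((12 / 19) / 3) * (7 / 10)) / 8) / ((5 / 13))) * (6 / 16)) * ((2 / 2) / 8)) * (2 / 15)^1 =48841 / 2267216280000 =0.00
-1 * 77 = -77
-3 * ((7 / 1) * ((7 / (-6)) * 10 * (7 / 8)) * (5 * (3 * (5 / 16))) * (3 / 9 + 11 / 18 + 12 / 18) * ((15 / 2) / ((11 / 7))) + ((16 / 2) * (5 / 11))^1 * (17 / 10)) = 43413677 / 5632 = 7708.39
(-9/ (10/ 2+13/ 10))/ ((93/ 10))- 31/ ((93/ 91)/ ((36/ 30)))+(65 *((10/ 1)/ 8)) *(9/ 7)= 884197/ 13020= 67.91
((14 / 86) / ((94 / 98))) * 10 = 3430 / 2021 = 1.70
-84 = -84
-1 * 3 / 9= -1 / 3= -0.33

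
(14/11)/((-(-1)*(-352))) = -7/1936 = -0.00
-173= -173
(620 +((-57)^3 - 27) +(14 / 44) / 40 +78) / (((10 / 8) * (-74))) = 162379353 / 81400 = 1994.83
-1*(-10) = 10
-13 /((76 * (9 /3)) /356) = -1157 /57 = -20.30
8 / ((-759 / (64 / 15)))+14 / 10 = 15427 / 11385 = 1.36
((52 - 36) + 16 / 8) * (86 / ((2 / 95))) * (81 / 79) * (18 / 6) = 226174.56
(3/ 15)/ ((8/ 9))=9/ 40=0.22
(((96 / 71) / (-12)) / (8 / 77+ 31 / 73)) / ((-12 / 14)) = 157388 / 632823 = 0.25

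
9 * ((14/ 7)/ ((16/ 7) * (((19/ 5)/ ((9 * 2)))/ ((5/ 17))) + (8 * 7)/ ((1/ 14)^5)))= 14175/ 23718039692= 0.00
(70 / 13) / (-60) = -7 / 78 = -0.09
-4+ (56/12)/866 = -3.99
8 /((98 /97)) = 388 /49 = 7.92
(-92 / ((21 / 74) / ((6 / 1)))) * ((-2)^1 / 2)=13616 / 7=1945.14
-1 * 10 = -10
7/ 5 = 1.40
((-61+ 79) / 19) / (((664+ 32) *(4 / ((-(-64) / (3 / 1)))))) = 4 / 551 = 0.01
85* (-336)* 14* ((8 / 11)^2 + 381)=-18458613600 / 121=-152550525.62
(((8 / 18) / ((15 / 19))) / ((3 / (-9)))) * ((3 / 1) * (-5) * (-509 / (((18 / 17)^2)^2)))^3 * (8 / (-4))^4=-36495054217016299898452775 / 6025163444928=-6057106093567.96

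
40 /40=1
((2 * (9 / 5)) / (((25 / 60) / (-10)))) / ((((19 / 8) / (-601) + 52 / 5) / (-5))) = 1153920 / 27769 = 41.55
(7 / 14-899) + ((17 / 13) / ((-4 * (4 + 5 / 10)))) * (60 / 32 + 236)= -1714343 / 1872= -915.78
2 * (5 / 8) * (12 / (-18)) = -5 / 6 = -0.83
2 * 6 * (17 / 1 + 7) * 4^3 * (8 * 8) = 1179648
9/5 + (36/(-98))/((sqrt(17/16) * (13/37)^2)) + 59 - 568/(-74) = 12668/185 - 98568 * sqrt(17)/140777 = 65.59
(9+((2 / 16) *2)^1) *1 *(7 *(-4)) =-259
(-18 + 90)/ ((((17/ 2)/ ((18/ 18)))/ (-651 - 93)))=-107136/ 17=-6302.12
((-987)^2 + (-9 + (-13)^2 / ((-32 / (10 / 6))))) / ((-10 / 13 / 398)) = -48386479661 / 96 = -504025829.80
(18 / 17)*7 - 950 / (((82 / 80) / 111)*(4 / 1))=-17921334 / 697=-25712.10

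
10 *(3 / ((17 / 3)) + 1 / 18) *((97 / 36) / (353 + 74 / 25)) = 2170375 / 49015692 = 0.04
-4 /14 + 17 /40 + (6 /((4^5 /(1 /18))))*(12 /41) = 51203 /367360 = 0.14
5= 5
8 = 8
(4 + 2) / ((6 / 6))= 6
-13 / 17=-0.76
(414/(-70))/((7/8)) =-1656/245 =-6.76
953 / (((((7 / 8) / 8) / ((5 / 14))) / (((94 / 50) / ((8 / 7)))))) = 179164 / 35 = 5118.97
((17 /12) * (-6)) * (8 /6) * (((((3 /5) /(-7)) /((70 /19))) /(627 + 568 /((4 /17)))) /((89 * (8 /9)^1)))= 2907 /2652360200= 0.00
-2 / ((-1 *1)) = 2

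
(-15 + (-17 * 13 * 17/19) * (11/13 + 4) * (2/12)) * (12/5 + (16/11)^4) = -1670943354/1390895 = -1201.34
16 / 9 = 1.78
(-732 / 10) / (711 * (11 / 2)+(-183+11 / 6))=-549 / 27970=-0.02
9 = 9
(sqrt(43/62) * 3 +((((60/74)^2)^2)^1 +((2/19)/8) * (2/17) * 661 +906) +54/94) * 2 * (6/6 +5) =18 * sqrt(2666)/31 +310019251244646/28451638141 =10926.34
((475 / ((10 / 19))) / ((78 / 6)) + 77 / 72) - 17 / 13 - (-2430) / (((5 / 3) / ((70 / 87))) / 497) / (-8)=-1976351027 / 27144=-72809.87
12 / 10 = 6 / 5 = 1.20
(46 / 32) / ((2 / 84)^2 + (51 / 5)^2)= 253575 / 18352756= 0.01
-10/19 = -0.53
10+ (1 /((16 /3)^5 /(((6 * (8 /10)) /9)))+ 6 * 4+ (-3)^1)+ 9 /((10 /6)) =4771037 /131072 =36.40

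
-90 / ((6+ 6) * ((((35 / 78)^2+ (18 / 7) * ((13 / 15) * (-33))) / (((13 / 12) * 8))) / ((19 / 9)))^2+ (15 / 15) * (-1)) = -3073731278436000 / 6551183607817187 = -0.47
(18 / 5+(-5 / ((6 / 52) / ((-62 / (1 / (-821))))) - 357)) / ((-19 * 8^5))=33091601 / 9338880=3.54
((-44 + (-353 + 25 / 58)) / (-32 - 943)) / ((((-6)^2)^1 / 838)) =3212473 / 339300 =9.47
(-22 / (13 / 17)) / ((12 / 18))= -561 / 13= -43.15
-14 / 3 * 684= -3192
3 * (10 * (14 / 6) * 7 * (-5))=-2450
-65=-65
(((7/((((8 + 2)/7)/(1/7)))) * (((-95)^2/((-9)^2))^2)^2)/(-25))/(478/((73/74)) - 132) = -27120627231096875/2215700823312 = -12240.20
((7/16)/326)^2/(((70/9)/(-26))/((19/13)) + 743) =8379/3455735031808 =0.00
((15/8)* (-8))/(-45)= 1/3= 0.33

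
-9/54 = -1/6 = -0.17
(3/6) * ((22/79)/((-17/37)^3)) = -557183/388127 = -1.44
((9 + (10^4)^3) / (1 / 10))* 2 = 20000000000180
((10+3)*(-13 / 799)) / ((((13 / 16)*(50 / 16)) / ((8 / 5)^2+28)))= -1271296 / 499375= -2.55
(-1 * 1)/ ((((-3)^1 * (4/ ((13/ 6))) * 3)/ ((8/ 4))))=13/ 108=0.12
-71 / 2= -35.50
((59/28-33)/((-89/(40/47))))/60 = 865/175686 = 0.00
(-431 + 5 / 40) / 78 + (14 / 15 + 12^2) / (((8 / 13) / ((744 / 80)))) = 11360861 / 5200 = 2184.78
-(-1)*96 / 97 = 96 / 97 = 0.99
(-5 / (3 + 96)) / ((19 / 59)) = -295 / 1881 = -0.16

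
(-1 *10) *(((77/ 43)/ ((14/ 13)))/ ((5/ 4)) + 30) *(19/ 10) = -595.27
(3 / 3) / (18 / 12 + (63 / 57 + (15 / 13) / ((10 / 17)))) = 247 / 1128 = 0.22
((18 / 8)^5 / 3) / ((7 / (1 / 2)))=19683 / 14336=1.37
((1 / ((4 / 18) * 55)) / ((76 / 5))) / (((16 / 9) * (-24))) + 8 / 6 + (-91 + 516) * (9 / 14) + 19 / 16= 1239245705 / 4494336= 275.73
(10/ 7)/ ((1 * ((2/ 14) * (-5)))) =-2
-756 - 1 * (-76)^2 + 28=-6504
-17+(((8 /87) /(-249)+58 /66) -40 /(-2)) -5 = -267265 /238293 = -1.12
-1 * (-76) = 76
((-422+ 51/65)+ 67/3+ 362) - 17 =-10507/195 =-53.88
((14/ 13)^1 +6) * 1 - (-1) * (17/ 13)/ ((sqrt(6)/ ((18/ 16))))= 51 * sqrt(6)/ 208 +92/ 13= 7.68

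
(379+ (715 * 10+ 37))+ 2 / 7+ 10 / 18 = 476711 / 63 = 7566.84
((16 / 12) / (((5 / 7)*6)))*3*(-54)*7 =-1764 / 5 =-352.80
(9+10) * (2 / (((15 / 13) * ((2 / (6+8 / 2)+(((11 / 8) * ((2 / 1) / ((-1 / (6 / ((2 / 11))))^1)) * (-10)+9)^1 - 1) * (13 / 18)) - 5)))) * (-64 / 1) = -379392 / 118151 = -3.21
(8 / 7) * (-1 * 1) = -8 / 7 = -1.14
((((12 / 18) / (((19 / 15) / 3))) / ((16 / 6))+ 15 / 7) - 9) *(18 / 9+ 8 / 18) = -12221 / 798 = -15.31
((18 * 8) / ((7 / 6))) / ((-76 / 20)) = -4320 / 133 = -32.48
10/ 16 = 5/ 8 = 0.62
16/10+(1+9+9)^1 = 20.60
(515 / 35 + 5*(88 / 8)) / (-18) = -244 / 63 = -3.87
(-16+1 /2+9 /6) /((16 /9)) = -63 /8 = -7.88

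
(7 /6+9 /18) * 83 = 415 /3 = 138.33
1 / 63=0.02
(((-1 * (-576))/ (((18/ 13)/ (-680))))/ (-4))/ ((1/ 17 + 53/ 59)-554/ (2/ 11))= -70932160/ 3055181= -23.22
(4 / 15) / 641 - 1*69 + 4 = -624971 / 9615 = -65.00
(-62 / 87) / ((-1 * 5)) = 62 / 435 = 0.14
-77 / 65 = -1.18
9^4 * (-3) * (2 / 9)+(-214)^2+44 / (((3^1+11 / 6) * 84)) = 8408688 / 203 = 41422.11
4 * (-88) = -352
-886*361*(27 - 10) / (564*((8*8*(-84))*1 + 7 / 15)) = 13593455 / 7579502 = 1.79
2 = 2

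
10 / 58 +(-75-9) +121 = 1078 / 29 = 37.17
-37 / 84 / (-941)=37 / 79044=0.00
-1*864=-864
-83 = -83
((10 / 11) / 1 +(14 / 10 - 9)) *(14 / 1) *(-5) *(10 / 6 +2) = 5152 / 3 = 1717.33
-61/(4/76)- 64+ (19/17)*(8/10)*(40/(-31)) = -645129/527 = -1224.15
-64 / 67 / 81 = -64 / 5427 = -0.01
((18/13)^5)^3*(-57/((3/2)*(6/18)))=-769117030278430261248/51185893014090757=-15025.96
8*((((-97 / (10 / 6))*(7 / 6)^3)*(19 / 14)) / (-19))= 4753 / 90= 52.81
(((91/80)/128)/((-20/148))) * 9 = -30303/51200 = -0.59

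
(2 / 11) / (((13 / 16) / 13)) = 32 / 11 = 2.91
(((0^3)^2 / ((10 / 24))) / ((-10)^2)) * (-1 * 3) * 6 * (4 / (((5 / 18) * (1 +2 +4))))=0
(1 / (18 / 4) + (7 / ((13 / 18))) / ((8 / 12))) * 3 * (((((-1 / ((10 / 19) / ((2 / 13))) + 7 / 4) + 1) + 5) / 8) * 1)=3348653 / 81120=41.28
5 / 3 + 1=8 / 3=2.67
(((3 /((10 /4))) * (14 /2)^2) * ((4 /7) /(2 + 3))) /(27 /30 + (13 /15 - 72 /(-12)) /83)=83664 /12235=6.84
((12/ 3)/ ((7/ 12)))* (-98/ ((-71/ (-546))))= -366912/ 71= -5167.77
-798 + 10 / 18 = -7177 / 9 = -797.44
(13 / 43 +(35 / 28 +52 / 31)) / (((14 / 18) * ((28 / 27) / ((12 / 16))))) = 3.00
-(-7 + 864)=-857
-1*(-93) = 93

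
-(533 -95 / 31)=-16428 / 31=-529.94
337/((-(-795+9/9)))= 337/794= 0.42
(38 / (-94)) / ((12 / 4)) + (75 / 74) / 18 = -1637 / 20868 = -0.08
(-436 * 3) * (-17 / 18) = 1235.33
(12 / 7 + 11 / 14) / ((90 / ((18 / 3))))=1 / 6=0.17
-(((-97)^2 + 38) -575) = -8872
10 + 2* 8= 26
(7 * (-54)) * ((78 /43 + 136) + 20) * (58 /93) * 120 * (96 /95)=-114260170752 /25327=-4511397.75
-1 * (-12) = 12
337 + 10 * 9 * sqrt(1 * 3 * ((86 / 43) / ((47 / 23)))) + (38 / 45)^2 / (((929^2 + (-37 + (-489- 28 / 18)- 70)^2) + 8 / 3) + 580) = 90 * sqrt(6486) / 47 + 833033679869 / 2471910025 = 491.22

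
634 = 634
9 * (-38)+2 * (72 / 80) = -1701 / 5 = -340.20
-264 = -264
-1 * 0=0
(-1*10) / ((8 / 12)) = -15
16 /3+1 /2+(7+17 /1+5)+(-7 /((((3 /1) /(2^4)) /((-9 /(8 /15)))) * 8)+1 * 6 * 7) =1867 /12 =155.58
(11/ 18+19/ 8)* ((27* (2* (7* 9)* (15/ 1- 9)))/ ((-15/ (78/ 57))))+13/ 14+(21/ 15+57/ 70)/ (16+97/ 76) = -277386801/ 49894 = -5559.52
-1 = -1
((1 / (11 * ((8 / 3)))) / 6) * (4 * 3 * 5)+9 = 411 / 44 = 9.34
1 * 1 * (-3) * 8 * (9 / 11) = -216 / 11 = -19.64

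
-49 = -49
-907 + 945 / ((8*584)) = -4236559 / 4672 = -906.80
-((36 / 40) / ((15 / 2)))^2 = -9 / 625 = -0.01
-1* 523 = -523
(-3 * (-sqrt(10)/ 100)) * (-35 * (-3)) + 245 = 63 * sqrt(10)/ 20 + 245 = 254.96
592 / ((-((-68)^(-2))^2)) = -12657774592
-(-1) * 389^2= 151321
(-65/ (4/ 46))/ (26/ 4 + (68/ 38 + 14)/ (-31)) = -880555/ 7057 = -124.78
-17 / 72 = -0.24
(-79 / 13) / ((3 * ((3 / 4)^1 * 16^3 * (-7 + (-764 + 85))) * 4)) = 79 / 328753152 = 0.00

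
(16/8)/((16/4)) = 1/2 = 0.50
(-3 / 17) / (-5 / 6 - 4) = 18 / 493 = 0.04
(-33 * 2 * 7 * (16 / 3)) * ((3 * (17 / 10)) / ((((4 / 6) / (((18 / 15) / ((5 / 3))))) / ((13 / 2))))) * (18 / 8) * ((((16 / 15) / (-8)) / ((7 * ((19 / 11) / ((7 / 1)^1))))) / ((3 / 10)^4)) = 1891573.89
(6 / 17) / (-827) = -6 / 14059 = -0.00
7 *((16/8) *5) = 70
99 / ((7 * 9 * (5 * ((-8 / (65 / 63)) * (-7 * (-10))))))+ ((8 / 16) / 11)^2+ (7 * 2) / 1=418394677 / 29882160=14.00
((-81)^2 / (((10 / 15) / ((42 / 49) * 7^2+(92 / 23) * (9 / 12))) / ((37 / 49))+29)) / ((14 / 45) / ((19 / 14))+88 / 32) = 112080906900 / 1476926117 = 75.89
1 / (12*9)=1 / 108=0.01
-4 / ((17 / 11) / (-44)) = 1936 / 17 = 113.88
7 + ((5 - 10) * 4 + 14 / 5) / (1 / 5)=-79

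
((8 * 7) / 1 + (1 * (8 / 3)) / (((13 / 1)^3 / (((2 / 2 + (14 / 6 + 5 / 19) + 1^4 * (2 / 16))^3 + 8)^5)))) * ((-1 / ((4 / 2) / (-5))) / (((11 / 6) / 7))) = 91371352834342241844309877396144732072066417015 / 10538415998705623683335358103162340769792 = 8670311.82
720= 720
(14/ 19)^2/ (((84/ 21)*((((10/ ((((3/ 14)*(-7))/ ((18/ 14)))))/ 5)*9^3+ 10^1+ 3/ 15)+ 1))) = -1715/ 15648628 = -0.00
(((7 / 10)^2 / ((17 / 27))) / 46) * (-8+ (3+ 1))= -1323 / 19550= -0.07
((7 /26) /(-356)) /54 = -7 /499824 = -0.00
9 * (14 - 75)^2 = 33489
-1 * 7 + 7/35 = -34/5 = -6.80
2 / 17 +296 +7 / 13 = 65561 / 221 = 296.66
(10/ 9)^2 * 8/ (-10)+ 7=487/ 81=6.01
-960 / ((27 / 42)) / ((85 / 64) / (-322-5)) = 367676.24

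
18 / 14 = 1.29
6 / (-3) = -2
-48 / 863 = -0.06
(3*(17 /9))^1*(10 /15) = 34 /9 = 3.78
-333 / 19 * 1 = -333 / 19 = -17.53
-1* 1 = -1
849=849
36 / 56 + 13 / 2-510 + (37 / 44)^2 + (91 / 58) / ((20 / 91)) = -972716851 / 1965040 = -495.01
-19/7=-2.71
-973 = -973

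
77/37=2.08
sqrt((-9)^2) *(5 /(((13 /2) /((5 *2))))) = 900 /13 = 69.23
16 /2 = 8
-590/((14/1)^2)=-295/98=-3.01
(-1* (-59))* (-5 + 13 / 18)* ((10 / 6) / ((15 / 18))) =-4543 / 9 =-504.78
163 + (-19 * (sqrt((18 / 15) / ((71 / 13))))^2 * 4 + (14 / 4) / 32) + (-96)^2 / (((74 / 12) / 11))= 13942655081 / 840640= 16585.76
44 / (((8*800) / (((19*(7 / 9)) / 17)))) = 1463 / 244800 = 0.01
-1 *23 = -23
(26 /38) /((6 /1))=13 /114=0.11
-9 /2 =-4.50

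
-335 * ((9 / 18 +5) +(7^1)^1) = -8375 / 2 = -4187.50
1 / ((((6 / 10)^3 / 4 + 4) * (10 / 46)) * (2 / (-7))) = -8050 / 2027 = -3.97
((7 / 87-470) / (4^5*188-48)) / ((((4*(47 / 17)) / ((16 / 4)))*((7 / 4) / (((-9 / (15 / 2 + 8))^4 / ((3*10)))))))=-1013326038 / 529956472169845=-0.00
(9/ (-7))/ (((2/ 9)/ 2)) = -81/ 7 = -11.57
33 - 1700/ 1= -1667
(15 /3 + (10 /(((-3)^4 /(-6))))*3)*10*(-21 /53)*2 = -3500 /159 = -22.01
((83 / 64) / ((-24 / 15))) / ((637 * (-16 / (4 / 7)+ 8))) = 83 / 1304576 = 0.00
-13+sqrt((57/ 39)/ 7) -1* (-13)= sqrt(1729)/ 91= 0.46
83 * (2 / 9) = 166 / 9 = 18.44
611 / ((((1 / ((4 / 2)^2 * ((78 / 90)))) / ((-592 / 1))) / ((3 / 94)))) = -40019.20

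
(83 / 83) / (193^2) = 1 / 37249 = 0.00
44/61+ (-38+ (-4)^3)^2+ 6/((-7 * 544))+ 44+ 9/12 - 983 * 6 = 528625901/116144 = 4551.47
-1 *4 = -4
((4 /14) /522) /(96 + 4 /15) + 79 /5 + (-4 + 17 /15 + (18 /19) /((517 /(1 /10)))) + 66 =179434734377 /2273238660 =78.93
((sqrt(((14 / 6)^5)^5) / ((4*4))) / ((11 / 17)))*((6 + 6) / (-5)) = -235301882417*sqrt(21) / 116917020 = -9222.68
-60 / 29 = -2.07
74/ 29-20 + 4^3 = 1350/ 29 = 46.55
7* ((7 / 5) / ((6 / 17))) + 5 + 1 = 1013 / 30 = 33.77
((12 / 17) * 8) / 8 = 12 / 17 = 0.71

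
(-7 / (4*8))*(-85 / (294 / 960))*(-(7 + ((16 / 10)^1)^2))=-4063 / 7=-580.43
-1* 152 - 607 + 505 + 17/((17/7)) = -247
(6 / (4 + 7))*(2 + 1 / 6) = 13 / 11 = 1.18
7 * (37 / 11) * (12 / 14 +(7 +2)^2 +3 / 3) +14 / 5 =107454 / 55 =1953.71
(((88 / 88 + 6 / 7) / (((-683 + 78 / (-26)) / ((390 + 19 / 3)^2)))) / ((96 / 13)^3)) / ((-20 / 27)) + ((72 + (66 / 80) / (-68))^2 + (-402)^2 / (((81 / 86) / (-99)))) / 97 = -694987707922533441139 / 3969942139699200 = -175062.43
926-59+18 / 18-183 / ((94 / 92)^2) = 1530184 / 2209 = 692.70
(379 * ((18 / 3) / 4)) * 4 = 2274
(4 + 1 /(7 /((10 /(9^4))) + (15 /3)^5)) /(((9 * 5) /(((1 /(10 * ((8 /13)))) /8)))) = 222963 /123483200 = 0.00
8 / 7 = 1.14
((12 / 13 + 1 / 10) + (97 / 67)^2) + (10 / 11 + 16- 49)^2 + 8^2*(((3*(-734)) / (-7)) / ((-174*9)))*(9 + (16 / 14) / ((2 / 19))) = 702271944715613 / 903056484330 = 777.66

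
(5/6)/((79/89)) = 445/474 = 0.94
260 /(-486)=-130 /243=-0.53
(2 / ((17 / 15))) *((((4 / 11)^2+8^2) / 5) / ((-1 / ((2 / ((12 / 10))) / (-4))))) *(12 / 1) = 232800 / 2057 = 113.17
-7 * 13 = -91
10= 10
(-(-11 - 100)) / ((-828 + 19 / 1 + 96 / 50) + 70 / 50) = -925 / 6714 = -0.14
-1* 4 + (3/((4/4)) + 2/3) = -1/3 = -0.33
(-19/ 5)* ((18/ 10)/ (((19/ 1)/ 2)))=-18/ 25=-0.72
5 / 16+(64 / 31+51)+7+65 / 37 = 1140279 / 18352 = 62.13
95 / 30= 19 / 6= 3.17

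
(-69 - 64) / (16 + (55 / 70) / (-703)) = -1308986 / 157461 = -8.31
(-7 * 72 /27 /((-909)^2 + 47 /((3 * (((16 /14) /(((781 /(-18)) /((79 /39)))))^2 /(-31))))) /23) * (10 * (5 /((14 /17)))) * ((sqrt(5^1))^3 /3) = -16296499200 * sqrt(5) /130108718826949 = -0.00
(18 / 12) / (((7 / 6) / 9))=81 / 7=11.57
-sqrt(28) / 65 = -2 * sqrt(7) / 65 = -0.08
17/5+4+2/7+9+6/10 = 121/7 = 17.29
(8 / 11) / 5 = 8 / 55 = 0.15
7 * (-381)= -2667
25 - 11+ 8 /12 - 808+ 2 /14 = -16657 /21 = -793.19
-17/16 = -1.06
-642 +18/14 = -4485/7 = -640.71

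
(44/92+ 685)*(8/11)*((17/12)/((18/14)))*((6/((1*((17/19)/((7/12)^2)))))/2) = 51373511/81972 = 626.72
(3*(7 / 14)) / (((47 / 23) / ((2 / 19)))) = 69 / 893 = 0.08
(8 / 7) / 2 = 0.57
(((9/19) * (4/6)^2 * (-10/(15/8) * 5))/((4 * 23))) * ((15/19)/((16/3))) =-75/8303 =-0.01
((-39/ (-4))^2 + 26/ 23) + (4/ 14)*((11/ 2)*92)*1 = 620209/ 2576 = 240.76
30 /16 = 15 /8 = 1.88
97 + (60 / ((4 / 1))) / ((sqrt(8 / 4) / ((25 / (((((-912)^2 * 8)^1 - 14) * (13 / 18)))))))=3375 * sqrt(2) / 86501194 + 97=97.00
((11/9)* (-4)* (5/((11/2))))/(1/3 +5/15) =-6.67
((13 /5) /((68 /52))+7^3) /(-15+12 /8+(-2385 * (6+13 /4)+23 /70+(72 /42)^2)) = -5747504 /367710901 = -0.02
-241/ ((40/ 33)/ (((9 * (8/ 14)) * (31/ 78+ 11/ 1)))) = -3030093/ 260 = -11654.20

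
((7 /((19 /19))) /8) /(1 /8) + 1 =8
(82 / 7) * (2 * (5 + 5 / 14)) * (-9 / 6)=-9225 / 49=-188.27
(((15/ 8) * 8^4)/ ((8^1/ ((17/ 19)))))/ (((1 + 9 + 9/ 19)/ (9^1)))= 146880/ 199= 738.09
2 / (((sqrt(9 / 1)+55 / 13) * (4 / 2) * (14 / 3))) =39 / 1316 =0.03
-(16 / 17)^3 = -4096 / 4913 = -0.83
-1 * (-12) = 12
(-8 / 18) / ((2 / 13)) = -26 / 9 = -2.89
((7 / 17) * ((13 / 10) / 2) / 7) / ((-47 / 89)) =-1157 / 15980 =-0.07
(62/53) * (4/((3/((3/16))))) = 31/106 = 0.29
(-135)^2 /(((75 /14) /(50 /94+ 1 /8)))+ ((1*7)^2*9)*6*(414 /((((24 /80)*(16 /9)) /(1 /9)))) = 43325037 /188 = 230452.32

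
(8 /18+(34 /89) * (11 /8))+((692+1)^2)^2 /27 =27369173440559 /3204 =8542188963.97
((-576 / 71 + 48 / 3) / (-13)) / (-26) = 280 / 11999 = 0.02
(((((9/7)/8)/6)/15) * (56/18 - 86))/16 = -373/40320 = -0.01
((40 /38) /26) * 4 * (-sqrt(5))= -40 * sqrt(5) /247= -0.36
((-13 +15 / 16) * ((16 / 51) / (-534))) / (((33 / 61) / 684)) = 447374 / 49929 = 8.96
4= 4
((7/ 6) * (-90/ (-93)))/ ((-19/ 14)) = -490/ 589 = -0.83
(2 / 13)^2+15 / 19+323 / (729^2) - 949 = -1618039111795 / 1706457051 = -948.19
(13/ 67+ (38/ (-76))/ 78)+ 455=4757621/ 10452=455.19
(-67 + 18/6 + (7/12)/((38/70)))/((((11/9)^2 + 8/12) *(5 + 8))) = -387369/172900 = -2.24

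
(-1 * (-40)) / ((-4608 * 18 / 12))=-5 / 864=-0.01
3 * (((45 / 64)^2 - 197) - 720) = -11262021 / 4096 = -2749.52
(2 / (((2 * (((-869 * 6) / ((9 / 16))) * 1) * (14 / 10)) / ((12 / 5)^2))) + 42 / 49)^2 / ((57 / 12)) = 2715764769 / 17576372275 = 0.15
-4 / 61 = -0.07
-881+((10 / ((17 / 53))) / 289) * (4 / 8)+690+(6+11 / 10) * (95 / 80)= -143471243 / 786080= -182.51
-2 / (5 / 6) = -12 / 5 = -2.40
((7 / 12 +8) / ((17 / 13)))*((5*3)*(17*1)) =6695 / 4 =1673.75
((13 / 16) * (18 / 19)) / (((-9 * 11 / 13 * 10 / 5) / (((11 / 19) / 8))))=-169 / 46208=-0.00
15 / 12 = 5 / 4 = 1.25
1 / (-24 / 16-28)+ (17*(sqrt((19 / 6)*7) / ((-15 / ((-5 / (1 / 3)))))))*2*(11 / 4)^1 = -2 / 59+ 187*sqrt(798) / 12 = 440.18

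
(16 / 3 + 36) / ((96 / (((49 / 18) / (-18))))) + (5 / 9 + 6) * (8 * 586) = 30732.38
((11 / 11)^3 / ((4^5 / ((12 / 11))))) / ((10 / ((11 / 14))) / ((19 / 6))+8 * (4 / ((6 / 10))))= 171 / 9205760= 0.00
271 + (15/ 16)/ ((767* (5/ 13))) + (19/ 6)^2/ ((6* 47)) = 271.04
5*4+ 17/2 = 28.50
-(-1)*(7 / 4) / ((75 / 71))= 497 / 300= 1.66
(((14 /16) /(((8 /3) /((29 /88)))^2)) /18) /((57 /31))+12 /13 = 5426393965 /5876023296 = 0.92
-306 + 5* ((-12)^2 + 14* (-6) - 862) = -4316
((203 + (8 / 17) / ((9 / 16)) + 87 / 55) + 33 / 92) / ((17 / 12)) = 145.25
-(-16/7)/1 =16/7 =2.29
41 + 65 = 106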